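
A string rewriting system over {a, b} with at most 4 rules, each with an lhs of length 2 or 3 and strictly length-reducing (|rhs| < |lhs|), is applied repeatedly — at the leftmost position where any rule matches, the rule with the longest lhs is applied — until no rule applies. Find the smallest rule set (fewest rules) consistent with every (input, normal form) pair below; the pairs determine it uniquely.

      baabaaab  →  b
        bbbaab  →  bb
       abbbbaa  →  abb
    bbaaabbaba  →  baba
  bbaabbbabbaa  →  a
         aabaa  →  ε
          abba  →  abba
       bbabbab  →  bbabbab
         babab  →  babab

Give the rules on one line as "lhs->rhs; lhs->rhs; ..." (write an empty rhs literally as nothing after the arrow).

aa->b; aaa->; bbb->

  | baabaaab => bbbaaab => aaab => b
  | bbbaab => aab => bb
  | abbbbaa => abaa => abb
  | bbaaabbaba => bbbbaba => baba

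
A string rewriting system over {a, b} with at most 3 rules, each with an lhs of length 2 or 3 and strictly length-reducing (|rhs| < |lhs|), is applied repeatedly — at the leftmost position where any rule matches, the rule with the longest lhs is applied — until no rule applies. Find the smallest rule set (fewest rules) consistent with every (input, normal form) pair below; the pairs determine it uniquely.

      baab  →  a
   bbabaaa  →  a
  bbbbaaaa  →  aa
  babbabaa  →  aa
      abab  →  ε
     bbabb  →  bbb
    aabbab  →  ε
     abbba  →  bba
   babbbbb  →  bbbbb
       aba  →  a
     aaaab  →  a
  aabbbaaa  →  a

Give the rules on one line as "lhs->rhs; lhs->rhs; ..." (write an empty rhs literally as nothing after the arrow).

  | baab => aab => a
  | bbabaaa => bbaaa => baaa => aaa => a
  | bbbbaaaa => bbbaaaa => bbaaaa => baaaa => aaaa => aa
  | babbabaa => bbabaa => bbaa => baa => aa

aaa->a; ab->; baa->aa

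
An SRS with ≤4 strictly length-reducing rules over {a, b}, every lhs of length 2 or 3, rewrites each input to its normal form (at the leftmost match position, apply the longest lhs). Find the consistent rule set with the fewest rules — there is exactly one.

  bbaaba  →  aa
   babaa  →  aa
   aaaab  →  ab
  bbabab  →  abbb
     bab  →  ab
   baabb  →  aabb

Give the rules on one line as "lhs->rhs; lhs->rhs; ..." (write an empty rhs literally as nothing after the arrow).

aaa->b; aba->bb; ba->a; bba->aa

  | bbaaba => aaaba => bba => aa
  | babaa => abaa => bba => aa
  | aaaab => bab => ab
  | bbabab => aabab => abbb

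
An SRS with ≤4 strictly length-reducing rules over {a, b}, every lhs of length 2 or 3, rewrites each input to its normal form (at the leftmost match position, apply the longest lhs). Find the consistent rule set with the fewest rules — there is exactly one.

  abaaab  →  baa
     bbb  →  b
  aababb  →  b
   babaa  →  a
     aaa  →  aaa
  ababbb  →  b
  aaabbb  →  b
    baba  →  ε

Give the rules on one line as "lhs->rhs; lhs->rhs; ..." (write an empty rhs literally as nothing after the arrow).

  | abaaab => baaab => baa
  | bbb => bb => b
  | aababb => aabb => ab => b
  | babaa => bbaa => a

aab->a; ab->b; bb->b; bba->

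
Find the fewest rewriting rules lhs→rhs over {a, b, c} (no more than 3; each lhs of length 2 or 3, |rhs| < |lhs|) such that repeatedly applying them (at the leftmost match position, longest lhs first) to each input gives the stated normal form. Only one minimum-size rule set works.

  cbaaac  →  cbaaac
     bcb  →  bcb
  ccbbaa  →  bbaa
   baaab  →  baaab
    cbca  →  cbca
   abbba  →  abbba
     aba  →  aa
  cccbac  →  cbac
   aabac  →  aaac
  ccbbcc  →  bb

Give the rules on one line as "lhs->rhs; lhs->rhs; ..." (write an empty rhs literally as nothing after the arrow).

  | cbaaac
  | bcb
  | ccbbaa => bbaa
  | baaab

aba->aa; cc->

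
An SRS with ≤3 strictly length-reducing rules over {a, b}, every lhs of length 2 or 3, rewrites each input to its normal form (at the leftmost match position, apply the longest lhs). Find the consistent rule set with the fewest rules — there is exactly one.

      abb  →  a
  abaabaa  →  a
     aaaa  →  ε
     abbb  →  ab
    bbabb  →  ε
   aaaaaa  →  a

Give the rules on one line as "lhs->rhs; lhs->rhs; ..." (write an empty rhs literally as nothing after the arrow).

aa->b; bb->; bba->

  | abb => a
  | abaabaa => abbbaa => abaa => abb => a
  | aaaa => baa => bb => ε
  | abbb => ab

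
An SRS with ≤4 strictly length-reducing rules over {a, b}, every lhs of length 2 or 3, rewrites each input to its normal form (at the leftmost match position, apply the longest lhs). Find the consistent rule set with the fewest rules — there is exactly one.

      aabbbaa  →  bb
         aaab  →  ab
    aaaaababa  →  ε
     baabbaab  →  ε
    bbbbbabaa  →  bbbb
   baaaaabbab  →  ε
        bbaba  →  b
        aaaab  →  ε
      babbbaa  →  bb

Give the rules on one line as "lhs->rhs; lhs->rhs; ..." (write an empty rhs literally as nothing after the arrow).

aa->; aab->; ba->b; bab->

  | aabbbaa => bbaa => bba => bb
  | aaab => ab
  | aaaaababa => aaababa => ababa => aa => ε
  | baabbaab => babbaab => baab => bab => ε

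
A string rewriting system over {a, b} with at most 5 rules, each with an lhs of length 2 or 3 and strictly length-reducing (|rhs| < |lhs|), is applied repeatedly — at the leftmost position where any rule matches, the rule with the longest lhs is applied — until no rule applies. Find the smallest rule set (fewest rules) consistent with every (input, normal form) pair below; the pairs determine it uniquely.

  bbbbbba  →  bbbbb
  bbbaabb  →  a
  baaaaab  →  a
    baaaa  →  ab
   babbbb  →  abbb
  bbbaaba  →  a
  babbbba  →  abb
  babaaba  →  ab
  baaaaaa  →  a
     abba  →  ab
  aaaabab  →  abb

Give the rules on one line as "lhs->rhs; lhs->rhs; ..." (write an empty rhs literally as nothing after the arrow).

  | bbbbbba => bbbbb
  | bbbaabb => bbabb => bab => a
  | baaaaab => aaaab => abab => aa => a
  | baaaa => aaa => ab

aa->a; aaa->ab; ba->; bab->a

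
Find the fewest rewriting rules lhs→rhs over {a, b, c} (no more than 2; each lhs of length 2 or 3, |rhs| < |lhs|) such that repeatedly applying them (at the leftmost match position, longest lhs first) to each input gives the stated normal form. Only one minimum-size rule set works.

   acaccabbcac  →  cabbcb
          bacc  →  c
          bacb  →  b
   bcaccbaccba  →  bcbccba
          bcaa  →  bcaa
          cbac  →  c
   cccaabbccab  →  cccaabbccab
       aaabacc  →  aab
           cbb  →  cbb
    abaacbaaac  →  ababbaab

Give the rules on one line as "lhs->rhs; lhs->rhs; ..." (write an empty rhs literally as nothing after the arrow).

  | acaccabbcac => baccabbcac => cabbcac => cabbcb
  | bacc => c
  | bacb => b
  | bcaccbaccba => bcbcbaccba => bcbccba

ac->b; bac->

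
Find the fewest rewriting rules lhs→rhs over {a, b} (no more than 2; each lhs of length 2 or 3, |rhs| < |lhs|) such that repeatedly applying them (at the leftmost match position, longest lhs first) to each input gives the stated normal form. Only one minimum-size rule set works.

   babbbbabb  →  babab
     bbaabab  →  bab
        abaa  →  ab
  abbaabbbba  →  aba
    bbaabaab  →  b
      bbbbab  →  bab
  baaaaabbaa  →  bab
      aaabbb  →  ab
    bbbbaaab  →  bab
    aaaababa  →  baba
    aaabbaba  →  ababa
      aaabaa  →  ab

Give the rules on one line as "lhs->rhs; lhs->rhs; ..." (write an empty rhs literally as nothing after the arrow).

aa->; bb->b

  | babbbbabb => babbbabb => babbabb => bababb => babab
  | bbaabab => baabab => bbab => bab
  | abaa => ab
  | abbaabbbba => abaabbbba => abbbbba => abbbba => abbba => abba => aba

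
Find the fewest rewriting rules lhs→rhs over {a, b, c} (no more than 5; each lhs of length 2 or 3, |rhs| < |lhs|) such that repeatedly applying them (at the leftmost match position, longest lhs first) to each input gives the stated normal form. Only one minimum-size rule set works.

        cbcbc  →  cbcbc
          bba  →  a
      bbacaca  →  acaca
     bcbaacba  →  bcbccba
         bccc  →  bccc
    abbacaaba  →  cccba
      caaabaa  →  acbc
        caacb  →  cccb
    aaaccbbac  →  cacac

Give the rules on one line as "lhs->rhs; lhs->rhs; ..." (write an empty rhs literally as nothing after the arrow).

  | cbcbc
  | bba => a
  | bbacaca => acaca
  | bcbaacba => bcbccba

aa->c; aaa->bb; bb->; cbb->ac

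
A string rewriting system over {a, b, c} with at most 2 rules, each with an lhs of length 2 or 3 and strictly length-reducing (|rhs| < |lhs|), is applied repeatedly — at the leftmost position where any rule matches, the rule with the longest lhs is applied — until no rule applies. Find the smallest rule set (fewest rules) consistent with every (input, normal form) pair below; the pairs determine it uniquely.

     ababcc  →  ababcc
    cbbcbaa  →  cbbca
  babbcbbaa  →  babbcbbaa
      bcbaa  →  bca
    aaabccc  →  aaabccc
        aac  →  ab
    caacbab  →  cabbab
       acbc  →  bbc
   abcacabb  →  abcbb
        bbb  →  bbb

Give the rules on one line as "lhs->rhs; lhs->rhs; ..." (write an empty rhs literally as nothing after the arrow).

ac->b; cba->c

  | ababcc
  | cbbcbaa => cbbca
  | babbcbbaa
  | bcbaa => bca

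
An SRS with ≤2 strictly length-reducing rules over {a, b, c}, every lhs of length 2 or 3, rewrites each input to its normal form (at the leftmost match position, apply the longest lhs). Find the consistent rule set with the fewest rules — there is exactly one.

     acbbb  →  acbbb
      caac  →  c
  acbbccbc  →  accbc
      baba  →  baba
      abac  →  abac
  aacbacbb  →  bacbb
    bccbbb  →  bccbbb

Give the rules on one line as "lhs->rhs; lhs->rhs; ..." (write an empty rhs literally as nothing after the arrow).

  | acbbb
  | caac => c
  | acbbccbc => accbc
  | baba

aac->; bbc->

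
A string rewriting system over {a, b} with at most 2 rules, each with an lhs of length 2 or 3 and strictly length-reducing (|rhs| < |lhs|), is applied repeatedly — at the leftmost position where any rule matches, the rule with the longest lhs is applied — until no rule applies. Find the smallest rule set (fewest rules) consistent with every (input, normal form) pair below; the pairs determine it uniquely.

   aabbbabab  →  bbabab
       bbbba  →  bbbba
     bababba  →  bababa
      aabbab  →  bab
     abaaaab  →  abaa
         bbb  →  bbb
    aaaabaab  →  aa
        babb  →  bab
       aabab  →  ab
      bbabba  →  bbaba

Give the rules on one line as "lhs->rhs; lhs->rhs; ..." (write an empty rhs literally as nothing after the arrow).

aab->; abb->ab

  | aabbbabab => bbabab
  | bbbba
  | bababba => bababa
  | aabbab => bab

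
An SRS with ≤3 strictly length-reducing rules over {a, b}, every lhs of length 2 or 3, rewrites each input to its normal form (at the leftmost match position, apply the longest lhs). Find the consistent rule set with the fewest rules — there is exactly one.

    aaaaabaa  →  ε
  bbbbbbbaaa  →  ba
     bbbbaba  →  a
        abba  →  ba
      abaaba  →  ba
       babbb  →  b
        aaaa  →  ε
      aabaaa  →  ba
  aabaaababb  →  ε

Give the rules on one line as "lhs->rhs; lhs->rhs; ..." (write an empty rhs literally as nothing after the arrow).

aa->; ab->; bb->

  | aaaaabaa => aaabaa => abaa => aa => ε
  | bbbbbbbaaa => bbbbbaaa => bbbaaa => baaa => ba
  | bbbbaba => bbaba => aba => a
  | abba => ba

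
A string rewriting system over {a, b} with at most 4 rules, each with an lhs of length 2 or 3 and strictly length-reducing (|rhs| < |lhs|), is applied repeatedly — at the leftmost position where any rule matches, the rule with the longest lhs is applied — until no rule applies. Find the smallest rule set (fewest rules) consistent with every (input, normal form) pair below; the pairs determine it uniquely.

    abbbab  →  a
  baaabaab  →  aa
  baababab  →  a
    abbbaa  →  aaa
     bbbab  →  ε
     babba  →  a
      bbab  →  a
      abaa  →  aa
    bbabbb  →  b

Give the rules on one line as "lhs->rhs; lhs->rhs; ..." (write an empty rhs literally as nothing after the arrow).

  | abbbab => bbab => aab => a
  | baaabaab => baabaab => babaab => bbaab => aaab => aa
  | baababab => bababab => bbabab => aabab => aab => a
  | abbbaa => bbaa => aaa

ab->; ba->b; bb->a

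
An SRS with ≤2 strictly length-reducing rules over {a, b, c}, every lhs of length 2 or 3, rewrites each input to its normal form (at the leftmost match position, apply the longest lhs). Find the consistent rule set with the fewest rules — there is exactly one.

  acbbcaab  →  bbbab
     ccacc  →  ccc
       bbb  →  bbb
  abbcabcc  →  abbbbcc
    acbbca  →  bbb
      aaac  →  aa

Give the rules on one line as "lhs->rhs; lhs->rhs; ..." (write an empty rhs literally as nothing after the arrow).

  | acbbcaab => bbcaab => bbbab
  | ccacc => ccc
  | bbb
  | abbcabcc => abbbbcc

ac->; bca->bb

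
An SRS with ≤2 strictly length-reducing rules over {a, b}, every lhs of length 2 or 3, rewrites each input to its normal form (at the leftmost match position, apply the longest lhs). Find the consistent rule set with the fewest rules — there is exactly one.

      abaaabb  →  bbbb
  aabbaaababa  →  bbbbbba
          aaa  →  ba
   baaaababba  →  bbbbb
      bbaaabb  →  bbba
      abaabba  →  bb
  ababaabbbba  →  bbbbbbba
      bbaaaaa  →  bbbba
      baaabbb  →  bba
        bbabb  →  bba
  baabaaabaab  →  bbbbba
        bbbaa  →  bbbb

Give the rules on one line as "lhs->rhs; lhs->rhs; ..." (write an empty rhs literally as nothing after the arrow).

  | abaaabb => aaaabb => baabb => bbbb
  | aabbaaababa => bbbaaababa => bbbbababa => bbbbaaba => bbbbbba
  | aaa => ba
  | baaaababba => bbaababba => bbbbabba => bbbbaba => bbbbaa => bbbbb

aa->b; ab->a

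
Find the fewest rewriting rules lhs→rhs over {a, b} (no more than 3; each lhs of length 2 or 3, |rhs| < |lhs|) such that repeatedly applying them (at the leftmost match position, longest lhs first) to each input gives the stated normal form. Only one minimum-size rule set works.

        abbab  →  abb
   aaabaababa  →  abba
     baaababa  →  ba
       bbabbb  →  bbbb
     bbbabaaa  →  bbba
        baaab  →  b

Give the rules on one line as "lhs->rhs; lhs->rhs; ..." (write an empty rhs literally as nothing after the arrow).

aa->; bab->b

  | abbab => abb
  | aaabaababa => abaababa => abbaba => abba
  | baaababa => bababa => baba => ba
  | bbabbb => bbbb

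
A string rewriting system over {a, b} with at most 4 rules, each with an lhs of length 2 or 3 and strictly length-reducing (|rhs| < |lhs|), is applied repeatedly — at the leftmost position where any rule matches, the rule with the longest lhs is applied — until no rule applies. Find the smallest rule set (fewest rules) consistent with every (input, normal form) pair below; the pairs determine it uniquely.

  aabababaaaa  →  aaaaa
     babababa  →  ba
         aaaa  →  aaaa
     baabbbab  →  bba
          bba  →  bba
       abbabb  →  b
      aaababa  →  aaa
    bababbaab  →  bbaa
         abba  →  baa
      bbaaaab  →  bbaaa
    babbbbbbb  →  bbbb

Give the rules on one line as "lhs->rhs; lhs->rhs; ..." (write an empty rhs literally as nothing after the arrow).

  | aabababaaaa => aababaaaa => aabaaaa => aaaaa
  | babababa => bababa => baba => ba
  | aaaa
  | baabbbab => babbab => bbaab => bba

aab->a; ab->; abb->ba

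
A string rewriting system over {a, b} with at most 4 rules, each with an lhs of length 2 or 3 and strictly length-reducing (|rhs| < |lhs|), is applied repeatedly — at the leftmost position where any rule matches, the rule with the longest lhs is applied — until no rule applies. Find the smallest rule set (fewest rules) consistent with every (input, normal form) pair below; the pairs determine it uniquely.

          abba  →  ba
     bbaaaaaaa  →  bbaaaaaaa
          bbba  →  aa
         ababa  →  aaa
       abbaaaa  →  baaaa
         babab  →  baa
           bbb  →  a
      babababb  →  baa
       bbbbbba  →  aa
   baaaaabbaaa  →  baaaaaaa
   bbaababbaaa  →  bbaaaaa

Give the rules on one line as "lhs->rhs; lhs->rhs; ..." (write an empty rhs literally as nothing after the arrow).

  | abba => ba
  | bbaaaaaaa
  | bbba => aba => aa
  | ababa => aaba => aaa

ab->a; abb->b; bbb->ab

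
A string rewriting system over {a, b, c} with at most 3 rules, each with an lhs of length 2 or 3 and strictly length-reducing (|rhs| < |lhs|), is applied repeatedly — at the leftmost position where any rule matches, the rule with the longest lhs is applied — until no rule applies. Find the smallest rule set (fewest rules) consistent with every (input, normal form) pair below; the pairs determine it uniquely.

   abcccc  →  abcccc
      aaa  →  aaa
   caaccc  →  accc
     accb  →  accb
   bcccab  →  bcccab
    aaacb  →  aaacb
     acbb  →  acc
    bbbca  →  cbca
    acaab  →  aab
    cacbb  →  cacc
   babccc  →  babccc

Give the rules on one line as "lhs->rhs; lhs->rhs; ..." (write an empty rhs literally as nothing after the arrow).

bb->c; caa->a

  | abcccc
  | aaa
  | caaccc => accc
  | accb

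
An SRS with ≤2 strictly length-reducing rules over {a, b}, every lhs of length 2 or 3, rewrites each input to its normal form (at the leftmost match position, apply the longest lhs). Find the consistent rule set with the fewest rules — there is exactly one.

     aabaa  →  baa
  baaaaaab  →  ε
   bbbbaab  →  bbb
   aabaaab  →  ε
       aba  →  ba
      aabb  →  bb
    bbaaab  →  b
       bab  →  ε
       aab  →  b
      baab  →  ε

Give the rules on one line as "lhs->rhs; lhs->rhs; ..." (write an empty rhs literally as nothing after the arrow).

ab->b; bab->

  | aabaa => abaa => baa
  | baaaaaab => baaaaab => baaaab => baaab => baab => bab => ε
  | bbbbaab => bbbbab => bbb
  | aabaaab => abaaab => baaab => baab => bab => ε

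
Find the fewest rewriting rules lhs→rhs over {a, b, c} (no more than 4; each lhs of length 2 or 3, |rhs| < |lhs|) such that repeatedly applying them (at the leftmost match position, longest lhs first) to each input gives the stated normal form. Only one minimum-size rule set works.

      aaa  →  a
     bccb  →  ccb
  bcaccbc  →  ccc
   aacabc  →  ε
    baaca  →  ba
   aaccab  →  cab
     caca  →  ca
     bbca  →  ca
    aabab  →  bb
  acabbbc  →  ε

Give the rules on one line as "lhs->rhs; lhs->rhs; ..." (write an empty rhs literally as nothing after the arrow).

  | aaa => aa => a
  | bccb => ccb
  | bcaccbc => caccbc => ccbc => ccc
  | aacabc => acabc => abc => ac => ε

aa->a; aba->b; ac->; bc->c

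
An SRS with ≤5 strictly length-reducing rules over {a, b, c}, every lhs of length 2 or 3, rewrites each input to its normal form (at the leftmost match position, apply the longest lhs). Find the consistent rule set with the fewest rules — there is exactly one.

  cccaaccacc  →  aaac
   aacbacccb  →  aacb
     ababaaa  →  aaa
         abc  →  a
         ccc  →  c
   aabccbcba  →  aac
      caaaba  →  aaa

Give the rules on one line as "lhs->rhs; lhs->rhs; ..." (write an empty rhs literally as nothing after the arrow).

  | cccaaccacc => ccaaccacc => caaccacc => aaccacc => aacacc => aaacc => aaac
  | aacbacccb => aaccccb => aacccb => aaccb => aacb
  | ababaaa => abaaa => aaa
  | abc => a

ba->; bc->; ca->a; cc->c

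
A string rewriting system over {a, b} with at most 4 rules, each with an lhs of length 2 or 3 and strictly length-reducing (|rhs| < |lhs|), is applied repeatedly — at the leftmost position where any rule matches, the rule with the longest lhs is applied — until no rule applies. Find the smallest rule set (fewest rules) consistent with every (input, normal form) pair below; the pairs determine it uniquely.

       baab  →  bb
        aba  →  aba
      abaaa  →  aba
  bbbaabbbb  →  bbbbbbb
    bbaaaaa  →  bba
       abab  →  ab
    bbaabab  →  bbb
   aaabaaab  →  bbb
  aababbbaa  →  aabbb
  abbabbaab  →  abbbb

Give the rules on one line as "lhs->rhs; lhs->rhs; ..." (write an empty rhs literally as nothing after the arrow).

  | baab => bb
  | aba
  | abaaa => aba
  | bbbaabbbb => bbbbbbb

aaa->bb; baa->b; bab->b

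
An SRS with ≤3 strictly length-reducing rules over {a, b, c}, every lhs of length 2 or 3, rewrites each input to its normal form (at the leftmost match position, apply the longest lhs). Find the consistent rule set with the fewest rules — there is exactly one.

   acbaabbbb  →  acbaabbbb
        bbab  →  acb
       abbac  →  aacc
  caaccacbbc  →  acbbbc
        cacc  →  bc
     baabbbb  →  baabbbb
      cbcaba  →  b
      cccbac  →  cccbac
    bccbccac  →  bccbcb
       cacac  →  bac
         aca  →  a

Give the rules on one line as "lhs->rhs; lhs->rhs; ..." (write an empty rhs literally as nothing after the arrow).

  | acbaabbbb
  | bbab => acb
  | abbac => aacc
  | caaccacbbc => accacbbc => acbbbc

bba->ac; ca->; cac->b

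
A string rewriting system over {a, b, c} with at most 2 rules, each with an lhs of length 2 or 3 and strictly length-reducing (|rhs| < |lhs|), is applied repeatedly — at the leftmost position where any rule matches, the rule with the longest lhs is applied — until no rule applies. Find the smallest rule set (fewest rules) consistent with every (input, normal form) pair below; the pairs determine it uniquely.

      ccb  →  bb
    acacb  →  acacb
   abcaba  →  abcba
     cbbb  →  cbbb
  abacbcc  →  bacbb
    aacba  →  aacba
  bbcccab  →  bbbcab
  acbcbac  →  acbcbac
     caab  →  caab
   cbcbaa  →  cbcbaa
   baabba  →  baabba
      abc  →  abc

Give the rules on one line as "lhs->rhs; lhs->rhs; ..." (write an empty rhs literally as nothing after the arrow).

aba->ba; cc->b

  | ccb => bb
  | acacb
  | abcaba => abcba
  | cbbb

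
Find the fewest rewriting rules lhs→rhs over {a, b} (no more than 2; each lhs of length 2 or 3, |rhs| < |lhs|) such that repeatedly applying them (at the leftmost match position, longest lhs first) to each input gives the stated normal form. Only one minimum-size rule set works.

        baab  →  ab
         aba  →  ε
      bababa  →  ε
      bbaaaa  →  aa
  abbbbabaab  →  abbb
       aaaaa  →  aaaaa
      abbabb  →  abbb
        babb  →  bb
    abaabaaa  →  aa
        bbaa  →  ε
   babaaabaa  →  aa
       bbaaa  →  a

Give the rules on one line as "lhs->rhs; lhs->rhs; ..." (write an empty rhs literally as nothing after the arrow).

aba->; ba->

  | baab => ab
  | aba => ε
  | bababa => baba => ba => ε
  | bbaaaa => baaa => aa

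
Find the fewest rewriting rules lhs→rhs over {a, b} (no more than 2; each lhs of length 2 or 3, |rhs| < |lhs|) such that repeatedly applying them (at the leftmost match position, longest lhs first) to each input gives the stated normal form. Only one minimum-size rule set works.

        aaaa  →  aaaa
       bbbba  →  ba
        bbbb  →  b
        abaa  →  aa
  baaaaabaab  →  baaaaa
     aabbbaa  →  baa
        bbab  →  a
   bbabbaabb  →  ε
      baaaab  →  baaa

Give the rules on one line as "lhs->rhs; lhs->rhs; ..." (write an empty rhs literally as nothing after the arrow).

ab->; bb->a

  | aaaa
  | bbbba => abba => ba
  | bbbb => abb => b
  | abaa => aa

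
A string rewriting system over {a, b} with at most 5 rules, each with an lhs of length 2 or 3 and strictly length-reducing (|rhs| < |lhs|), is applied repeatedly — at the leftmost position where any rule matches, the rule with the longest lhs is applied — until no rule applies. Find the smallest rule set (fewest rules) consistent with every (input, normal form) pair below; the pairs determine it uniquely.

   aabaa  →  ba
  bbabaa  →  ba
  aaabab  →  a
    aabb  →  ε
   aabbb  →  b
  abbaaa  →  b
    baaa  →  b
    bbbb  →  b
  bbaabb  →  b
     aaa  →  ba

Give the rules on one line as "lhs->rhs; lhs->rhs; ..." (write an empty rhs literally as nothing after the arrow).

aa->b; bab->ab; bb->a; bbb->

  | aabaa => bbaa => aaa => ba
  | bbabaa => aabaa => bbaa => aaa => ba
  | aaabab => babab => abab => aab => bb => a
  | aabb => bbb => ε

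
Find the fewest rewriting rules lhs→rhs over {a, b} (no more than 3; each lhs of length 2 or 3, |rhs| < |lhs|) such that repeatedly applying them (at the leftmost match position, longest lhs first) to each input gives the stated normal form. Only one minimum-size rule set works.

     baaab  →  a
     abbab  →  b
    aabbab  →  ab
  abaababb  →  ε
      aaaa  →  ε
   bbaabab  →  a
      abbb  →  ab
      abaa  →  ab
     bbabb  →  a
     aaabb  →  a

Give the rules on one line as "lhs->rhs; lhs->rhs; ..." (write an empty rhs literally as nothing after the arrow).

aa->; bab->a; bb->

  | baaab => bab => a
  | abbab => aab => b
  | aabbab => bbab => ab
  | abaababb => abbabb => aabb => bb => ε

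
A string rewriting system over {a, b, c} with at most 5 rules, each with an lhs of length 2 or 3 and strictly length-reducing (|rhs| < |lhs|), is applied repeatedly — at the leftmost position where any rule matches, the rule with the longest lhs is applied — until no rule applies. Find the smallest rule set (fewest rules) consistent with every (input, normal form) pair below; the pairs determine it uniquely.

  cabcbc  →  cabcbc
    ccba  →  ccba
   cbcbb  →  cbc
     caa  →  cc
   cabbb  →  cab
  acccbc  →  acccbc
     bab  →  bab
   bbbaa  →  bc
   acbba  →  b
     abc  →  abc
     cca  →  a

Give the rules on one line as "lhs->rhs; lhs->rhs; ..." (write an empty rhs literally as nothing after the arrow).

aa->c; aca->b; bb->; cca->a

  | cabcbc
  | ccba
  | cbcbb => cbc
  | caa => cc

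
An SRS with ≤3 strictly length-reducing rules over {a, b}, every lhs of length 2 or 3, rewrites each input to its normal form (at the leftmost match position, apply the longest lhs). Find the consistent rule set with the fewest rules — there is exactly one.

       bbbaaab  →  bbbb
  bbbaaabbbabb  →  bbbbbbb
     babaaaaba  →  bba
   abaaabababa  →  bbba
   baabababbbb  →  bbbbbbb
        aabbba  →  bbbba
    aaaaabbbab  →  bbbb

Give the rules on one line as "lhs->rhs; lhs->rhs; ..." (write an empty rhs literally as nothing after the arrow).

aab->bb; ab->; aba->

  | bbbaaab => bbbabb => bbbb
  | bbbaaabbbabb => bbbabbbbabb => bbbbbbabb => bbbbbbb
  | babaaaaba => baaaba => babba => bba
  | abaaabababa => aabababa => bbababa => bbba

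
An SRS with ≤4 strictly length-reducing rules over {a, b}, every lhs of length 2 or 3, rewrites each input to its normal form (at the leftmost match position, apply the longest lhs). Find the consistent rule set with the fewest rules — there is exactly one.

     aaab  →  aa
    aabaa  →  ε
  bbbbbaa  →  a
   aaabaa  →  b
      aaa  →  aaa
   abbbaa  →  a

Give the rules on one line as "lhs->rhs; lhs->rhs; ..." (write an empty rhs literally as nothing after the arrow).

ab->; aba->bb; ba->; bb->b

  | aaab => aa
  | aabaa => abba => ba => ε
  | bbbbbaa => bbbbaa => bbbaa => bbaa => baa => a
  | aaabaa => aabba => aba => bb => b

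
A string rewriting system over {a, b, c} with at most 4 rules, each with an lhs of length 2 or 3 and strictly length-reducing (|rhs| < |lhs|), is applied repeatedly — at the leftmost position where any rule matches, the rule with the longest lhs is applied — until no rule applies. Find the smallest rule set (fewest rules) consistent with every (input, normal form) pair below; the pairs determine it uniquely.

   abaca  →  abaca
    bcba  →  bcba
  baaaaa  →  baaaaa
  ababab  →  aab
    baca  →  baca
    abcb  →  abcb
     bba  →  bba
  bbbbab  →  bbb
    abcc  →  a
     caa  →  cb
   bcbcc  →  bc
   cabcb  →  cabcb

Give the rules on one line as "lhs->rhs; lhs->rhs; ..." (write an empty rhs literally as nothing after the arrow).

bab->; bcc->; caa->cb

  | abaca
  | bcba
  | baaaaa
  | ababab => aab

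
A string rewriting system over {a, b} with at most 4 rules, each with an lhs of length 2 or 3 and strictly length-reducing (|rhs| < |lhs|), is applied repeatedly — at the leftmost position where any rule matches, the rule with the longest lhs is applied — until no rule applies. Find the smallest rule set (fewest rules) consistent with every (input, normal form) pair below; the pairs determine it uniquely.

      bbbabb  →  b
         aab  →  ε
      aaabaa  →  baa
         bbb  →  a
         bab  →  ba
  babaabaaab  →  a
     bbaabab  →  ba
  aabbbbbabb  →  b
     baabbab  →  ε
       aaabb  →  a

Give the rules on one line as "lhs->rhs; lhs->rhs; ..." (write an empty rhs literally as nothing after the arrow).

aaa->; aab->; ab->a; bb->a

  | bbbabb => ababb => aabb => b
  | aab => ε
  | aaabaa => baa
  | bbb => ab => a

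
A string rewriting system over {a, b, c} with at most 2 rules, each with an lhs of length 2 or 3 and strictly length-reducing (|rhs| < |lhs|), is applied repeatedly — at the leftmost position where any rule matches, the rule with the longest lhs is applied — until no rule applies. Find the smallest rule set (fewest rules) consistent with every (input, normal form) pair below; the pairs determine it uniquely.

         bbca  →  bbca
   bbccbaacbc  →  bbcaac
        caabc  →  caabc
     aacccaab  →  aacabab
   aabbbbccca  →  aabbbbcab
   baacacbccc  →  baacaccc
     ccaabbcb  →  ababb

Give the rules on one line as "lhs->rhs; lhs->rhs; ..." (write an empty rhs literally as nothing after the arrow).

cb->; cca->ab

  | bbca
  | bbccbaacbc => bbcaacbc => bbcaac
  | caabc
  | aacccaab => aacabab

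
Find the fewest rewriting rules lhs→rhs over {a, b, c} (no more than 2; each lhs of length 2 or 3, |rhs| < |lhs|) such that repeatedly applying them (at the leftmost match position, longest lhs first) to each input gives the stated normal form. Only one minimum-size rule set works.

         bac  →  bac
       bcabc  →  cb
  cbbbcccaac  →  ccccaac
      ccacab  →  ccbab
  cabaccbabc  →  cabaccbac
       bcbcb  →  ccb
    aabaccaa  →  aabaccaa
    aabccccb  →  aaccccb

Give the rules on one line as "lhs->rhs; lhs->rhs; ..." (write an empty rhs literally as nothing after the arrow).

bc->c; cac->cb

  | bac
  | bcabc => cabc => cac => cb
  | cbbbcccaac => cbbcccaac => cbcccaac => ccccaac
  | ccacab => ccbab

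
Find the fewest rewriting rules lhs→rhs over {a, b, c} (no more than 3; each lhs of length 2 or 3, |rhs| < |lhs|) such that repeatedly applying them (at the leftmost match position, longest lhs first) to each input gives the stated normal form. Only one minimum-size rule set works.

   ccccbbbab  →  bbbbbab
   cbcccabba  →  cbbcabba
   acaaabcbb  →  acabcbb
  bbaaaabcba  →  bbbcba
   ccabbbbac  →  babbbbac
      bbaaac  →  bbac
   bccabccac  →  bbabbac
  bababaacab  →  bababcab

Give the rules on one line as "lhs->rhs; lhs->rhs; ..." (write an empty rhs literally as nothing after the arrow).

aa->; cc->b

  | ccccbbbab => bccbbbab => bbbbbab
  | cbcccabba => cbbcabba
  | acaaabcbb => acabcbb
  | bbaaaabcba => bbaabcba => bbbcba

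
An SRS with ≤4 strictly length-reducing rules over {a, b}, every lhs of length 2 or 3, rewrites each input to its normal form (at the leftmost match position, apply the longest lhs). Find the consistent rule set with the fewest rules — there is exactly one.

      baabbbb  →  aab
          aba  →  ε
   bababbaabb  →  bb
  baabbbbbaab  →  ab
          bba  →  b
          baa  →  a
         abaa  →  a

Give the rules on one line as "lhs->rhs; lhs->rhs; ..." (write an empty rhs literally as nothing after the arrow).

aba->; ba->; bbb->a

  | baabbbb => abbbb => aab
  | aba => ε
  | bababbaabb => babbaabb => bbaabb => babb => bb
  | baabbbbbaab => abbbbbaab => aabbaab => aabab => ab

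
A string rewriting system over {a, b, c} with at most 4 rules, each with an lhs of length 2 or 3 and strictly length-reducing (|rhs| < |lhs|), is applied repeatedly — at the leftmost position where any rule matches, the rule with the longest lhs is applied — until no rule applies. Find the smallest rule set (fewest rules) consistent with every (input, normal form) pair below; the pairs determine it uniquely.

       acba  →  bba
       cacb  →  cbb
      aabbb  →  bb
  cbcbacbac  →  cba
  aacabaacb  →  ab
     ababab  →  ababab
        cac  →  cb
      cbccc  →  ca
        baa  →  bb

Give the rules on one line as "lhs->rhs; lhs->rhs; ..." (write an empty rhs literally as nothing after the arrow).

  | acba => bba
  | cacb => cbb
  | aabbb => bbbb => aab => bb
  | cbcbacbac => cabacbac => cabbbac => caaaac => cbaac => cbbc => cba

aa->b; ac->b; bbb->aa; bc->a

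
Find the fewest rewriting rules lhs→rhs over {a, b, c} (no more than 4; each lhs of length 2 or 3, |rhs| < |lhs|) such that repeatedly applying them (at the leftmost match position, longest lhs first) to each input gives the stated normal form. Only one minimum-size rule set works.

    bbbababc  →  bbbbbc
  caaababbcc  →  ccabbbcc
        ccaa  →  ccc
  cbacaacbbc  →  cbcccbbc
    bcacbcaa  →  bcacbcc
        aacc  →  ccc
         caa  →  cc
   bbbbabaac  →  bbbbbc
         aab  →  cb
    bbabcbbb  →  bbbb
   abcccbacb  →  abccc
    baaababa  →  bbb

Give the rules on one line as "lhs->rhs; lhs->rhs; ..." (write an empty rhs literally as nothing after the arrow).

  | bbbababc => bbbbabc => bbbbbc
  | caaababbcc => ccababbcc => ccabbbcc
  | ccaa => ccc
  | cbacaacbbc => cbcaacbbc => cbcccbbc

aa->c; ba->b; bcb->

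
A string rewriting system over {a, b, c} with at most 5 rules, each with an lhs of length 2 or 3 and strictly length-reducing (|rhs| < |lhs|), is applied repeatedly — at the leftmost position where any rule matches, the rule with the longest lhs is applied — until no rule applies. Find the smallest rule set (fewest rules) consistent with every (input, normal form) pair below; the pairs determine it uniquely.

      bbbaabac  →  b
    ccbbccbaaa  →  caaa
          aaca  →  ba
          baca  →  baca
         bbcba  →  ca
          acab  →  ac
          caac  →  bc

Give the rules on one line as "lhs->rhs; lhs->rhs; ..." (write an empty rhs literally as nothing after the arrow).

aac->cc; ab->; bb->c; cc->b

  | bbbaabac => cbaabac => cbaac => cbcc => cbb => cc => b
  | ccbbccbaaa => bbbccbaaa => cbccbaaa => cbbbaaa => ccbaaa => bbaaa => caaa
  | aaca => cca => ba
  | baca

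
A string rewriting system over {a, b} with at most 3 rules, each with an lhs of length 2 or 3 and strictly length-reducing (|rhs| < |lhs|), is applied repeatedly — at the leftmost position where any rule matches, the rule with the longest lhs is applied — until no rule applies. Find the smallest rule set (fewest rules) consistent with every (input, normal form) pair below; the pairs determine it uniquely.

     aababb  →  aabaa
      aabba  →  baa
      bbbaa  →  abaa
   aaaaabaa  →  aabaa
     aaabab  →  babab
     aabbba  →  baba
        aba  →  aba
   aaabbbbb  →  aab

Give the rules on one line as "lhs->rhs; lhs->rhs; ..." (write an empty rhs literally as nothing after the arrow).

aaa->ba; bb->a

  | aababb => aabaa
  | aabba => aaaa => baa
  | bbbaa => abaa
  | aaaaabaa => baaabaa => bbabaa => aabaa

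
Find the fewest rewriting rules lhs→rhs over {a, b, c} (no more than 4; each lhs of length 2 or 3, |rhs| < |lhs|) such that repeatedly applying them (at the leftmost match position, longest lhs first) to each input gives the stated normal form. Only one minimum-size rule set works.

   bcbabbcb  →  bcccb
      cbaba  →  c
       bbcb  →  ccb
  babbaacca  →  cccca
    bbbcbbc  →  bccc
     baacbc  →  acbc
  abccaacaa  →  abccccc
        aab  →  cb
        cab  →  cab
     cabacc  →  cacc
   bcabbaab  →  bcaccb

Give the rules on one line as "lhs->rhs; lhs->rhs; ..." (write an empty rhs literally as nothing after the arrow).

  | bcbabbcb => bcbbcb => bcccb
  | cbaba => cba => c
  | bbcb => ccb
  | babbaacca => bbaacca => caacca => cccca

aa->c; ba->; bb->c; bbb->b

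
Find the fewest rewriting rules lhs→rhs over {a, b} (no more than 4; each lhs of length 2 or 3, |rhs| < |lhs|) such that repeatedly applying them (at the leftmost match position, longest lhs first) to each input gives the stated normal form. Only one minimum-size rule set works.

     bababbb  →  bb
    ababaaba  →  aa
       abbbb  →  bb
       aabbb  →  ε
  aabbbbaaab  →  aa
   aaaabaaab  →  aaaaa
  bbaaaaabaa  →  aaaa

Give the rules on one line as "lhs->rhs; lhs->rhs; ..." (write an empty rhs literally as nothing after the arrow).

  | bababbb => babbb => bb
  | ababaaba => abaaba => aaba => aa
  | abbbb => bb
  | aabbb => ab => ε

ab->; abb->; baa->a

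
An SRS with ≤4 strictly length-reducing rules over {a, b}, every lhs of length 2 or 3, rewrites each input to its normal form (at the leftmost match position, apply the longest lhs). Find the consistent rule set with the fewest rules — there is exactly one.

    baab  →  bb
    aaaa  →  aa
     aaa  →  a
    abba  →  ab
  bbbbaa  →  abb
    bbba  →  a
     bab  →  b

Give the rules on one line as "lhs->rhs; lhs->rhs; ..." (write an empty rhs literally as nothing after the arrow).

  | baab => bb
  | aaaa => aa
  | aaa => a
  | abba => ab

aaa->a; ba->; baa->b; bbb->ab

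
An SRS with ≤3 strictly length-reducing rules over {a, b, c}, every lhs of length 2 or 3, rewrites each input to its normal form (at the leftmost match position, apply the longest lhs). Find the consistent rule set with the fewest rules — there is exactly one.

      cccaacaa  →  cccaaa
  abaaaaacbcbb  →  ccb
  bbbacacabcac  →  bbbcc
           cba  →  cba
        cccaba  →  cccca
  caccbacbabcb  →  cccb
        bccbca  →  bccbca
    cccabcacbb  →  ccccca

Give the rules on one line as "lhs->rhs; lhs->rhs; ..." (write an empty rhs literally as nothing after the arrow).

ab->c; ac->; cbb->ca

  | cccaacaa => cccaaa
  | abaaaaacbcbb => caaaaacbcbb => caaaabcbb => caaaccbb => caacbb => cabb => ccb
  | bbbacacabcac => bbbacabcac => bbbabcac => bbbccac => bbbcc
  | cba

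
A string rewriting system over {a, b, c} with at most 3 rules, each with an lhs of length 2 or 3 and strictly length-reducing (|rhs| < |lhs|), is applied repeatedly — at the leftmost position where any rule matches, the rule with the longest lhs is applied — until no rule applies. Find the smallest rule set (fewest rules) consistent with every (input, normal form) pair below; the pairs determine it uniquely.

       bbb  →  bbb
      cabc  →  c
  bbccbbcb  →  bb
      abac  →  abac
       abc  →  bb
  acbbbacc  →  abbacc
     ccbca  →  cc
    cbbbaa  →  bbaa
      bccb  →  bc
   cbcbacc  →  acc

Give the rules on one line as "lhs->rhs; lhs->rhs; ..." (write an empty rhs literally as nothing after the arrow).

  | bbb
  | cabc => cbc => c
  | bbccbbcb => bbcbcb => bbcb => bb
  | abac

abc->bb; ca->c; cb->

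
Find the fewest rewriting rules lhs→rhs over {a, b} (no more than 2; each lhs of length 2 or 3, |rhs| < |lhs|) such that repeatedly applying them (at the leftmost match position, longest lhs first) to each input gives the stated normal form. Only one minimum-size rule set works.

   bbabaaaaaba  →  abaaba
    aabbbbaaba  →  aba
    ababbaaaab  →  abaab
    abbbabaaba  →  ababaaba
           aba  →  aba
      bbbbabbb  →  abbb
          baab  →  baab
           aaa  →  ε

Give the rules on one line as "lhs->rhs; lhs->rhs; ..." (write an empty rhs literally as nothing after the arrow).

aaa->; bba->a

  | bbabaaaaaba => abaaaaaba => abaaba
  | aabbbbaaba => aabbaaba => aaaaba => aba
  | ababbaaaab => abaaaaab => abaab
  | abbbabaaba => ababaaba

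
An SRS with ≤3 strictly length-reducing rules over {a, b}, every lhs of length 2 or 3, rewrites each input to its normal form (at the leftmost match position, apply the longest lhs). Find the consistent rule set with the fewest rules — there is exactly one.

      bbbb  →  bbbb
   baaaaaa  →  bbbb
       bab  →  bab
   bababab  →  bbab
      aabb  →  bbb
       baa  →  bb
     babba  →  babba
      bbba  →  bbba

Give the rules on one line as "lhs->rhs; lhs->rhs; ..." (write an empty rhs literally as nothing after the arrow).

  | bbbb
  | baaaaaa => bbaaaa => bbbaa => bbbb
  | bab
  | bababab => bbab

aa->b; aba->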